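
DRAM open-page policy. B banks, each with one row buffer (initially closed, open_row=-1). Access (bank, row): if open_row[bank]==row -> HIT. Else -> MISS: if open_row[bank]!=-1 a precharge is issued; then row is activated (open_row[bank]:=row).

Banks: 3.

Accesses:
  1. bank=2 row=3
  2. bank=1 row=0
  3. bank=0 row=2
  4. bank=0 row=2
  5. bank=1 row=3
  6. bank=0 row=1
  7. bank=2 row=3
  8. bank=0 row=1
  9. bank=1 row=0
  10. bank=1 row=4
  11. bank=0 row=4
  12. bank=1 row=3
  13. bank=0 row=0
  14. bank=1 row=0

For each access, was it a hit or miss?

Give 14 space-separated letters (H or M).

Answer: M M M H M M H H M M M M M M

Derivation:
Acc 1: bank2 row3 -> MISS (open row3); precharges=0
Acc 2: bank1 row0 -> MISS (open row0); precharges=0
Acc 3: bank0 row2 -> MISS (open row2); precharges=0
Acc 4: bank0 row2 -> HIT
Acc 5: bank1 row3 -> MISS (open row3); precharges=1
Acc 6: bank0 row1 -> MISS (open row1); precharges=2
Acc 7: bank2 row3 -> HIT
Acc 8: bank0 row1 -> HIT
Acc 9: bank1 row0 -> MISS (open row0); precharges=3
Acc 10: bank1 row4 -> MISS (open row4); precharges=4
Acc 11: bank0 row4 -> MISS (open row4); precharges=5
Acc 12: bank1 row3 -> MISS (open row3); precharges=6
Acc 13: bank0 row0 -> MISS (open row0); precharges=7
Acc 14: bank1 row0 -> MISS (open row0); precharges=8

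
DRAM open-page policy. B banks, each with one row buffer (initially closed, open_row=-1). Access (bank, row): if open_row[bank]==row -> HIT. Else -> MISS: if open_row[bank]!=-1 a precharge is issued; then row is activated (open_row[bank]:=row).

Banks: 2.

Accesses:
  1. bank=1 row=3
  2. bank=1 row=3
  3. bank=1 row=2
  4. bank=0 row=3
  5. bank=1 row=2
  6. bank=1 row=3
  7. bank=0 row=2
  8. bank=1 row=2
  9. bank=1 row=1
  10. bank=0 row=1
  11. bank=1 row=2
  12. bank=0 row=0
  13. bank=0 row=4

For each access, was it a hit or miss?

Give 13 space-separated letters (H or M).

Acc 1: bank1 row3 -> MISS (open row3); precharges=0
Acc 2: bank1 row3 -> HIT
Acc 3: bank1 row2 -> MISS (open row2); precharges=1
Acc 4: bank0 row3 -> MISS (open row3); precharges=1
Acc 5: bank1 row2 -> HIT
Acc 6: bank1 row3 -> MISS (open row3); precharges=2
Acc 7: bank0 row2 -> MISS (open row2); precharges=3
Acc 8: bank1 row2 -> MISS (open row2); precharges=4
Acc 9: bank1 row1 -> MISS (open row1); precharges=5
Acc 10: bank0 row1 -> MISS (open row1); precharges=6
Acc 11: bank1 row2 -> MISS (open row2); precharges=7
Acc 12: bank0 row0 -> MISS (open row0); precharges=8
Acc 13: bank0 row4 -> MISS (open row4); precharges=9

Answer: M H M M H M M M M M M M M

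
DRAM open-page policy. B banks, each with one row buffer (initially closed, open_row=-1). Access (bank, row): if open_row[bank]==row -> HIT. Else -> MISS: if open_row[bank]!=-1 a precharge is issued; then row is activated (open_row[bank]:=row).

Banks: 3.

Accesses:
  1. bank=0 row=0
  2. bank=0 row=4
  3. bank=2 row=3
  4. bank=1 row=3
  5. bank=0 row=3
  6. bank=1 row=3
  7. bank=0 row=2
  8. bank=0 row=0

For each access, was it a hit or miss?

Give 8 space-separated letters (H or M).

Acc 1: bank0 row0 -> MISS (open row0); precharges=0
Acc 2: bank0 row4 -> MISS (open row4); precharges=1
Acc 3: bank2 row3 -> MISS (open row3); precharges=1
Acc 4: bank1 row3 -> MISS (open row3); precharges=1
Acc 5: bank0 row3 -> MISS (open row3); precharges=2
Acc 6: bank1 row3 -> HIT
Acc 7: bank0 row2 -> MISS (open row2); precharges=3
Acc 8: bank0 row0 -> MISS (open row0); precharges=4

Answer: M M M M M H M M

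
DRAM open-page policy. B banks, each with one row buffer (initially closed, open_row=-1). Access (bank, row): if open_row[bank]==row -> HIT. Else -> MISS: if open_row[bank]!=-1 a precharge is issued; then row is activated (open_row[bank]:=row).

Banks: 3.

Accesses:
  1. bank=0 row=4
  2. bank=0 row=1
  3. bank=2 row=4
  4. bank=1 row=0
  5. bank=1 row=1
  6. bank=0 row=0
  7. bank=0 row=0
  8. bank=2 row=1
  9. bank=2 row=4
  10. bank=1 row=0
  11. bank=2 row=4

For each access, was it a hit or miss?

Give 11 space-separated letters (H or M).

Answer: M M M M M M H M M M H

Derivation:
Acc 1: bank0 row4 -> MISS (open row4); precharges=0
Acc 2: bank0 row1 -> MISS (open row1); precharges=1
Acc 3: bank2 row4 -> MISS (open row4); precharges=1
Acc 4: bank1 row0 -> MISS (open row0); precharges=1
Acc 5: bank1 row1 -> MISS (open row1); precharges=2
Acc 6: bank0 row0 -> MISS (open row0); precharges=3
Acc 7: bank0 row0 -> HIT
Acc 8: bank2 row1 -> MISS (open row1); precharges=4
Acc 9: bank2 row4 -> MISS (open row4); precharges=5
Acc 10: bank1 row0 -> MISS (open row0); precharges=6
Acc 11: bank2 row4 -> HIT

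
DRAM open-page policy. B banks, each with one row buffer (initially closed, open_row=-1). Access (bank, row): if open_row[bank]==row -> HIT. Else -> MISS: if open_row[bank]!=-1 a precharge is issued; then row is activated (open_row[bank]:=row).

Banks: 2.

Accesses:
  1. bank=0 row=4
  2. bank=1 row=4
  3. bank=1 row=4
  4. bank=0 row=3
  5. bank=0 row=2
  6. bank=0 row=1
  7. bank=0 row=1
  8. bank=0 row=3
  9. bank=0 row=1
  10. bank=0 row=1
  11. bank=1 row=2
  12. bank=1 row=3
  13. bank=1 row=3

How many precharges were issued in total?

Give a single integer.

Answer: 7

Derivation:
Acc 1: bank0 row4 -> MISS (open row4); precharges=0
Acc 2: bank1 row4 -> MISS (open row4); precharges=0
Acc 3: bank1 row4 -> HIT
Acc 4: bank0 row3 -> MISS (open row3); precharges=1
Acc 5: bank0 row2 -> MISS (open row2); precharges=2
Acc 6: bank0 row1 -> MISS (open row1); precharges=3
Acc 7: bank0 row1 -> HIT
Acc 8: bank0 row3 -> MISS (open row3); precharges=4
Acc 9: bank0 row1 -> MISS (open row1); precharges=5
Acc 10: bank0 row1 -> HIT
Acc 11: bank1 row2 -> MISS (open row2); precharges=6
Acc 12: bank1 row3 -> MISS (open row3); precharges=7
Acc 13: bank1 row3 -> HIT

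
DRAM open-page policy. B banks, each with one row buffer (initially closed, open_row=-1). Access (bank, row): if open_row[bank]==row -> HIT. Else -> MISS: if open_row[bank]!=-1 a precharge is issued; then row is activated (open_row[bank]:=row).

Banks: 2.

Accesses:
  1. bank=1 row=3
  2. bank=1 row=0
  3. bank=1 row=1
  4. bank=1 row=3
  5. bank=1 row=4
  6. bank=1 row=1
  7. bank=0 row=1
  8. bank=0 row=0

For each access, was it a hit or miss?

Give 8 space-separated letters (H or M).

Acc 1: bank1 row3 -> MISS (open row3); precharges=0
Acc 2: bank1 row0 -> MISS (open row0); precharges=1
Acc 3: bank1 row1 -> MISS (open row1); precharges=2
Acc 4: bank1 row3 -> MISS (open row3); precharges=3
Acc 5: bank1 row4 -> MISS (open row4); precharges=4
Acc 6: bank1 row1 -> MISS (open row1); precharges=5
Acc 7: bank0 row1 -> MISS (open row1); precharges=5
Acc 8: bank0 row0 -> MISS (open row0); precharges=6

Answer: M M M M M M M M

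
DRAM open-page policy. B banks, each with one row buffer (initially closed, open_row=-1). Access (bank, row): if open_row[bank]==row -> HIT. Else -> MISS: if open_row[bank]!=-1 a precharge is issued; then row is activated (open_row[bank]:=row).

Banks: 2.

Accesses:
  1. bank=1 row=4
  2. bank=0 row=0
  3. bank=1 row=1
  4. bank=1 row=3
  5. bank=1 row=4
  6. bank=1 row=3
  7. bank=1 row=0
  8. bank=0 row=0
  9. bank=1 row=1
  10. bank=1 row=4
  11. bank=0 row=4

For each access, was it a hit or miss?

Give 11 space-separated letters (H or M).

Answer: M M M M M M M H M M M

Derivation:
Acc 1: bank1 row4 -> MISS (open row4); precharges=0
Acc 2: bank0 row0 -> MISS (open row0); precharges=0
Acc 3: bank1 row1 -> MISS (open row1); precharges=1
Acc 4: bank1 row3 -> MISS (open row3); precharges=2
Acc 5: bank1 row4 -> MISS (open row4); precharges=3
Acc 6: bank1 row3 -> MISS (open row3); precharges=4
Acc 7: bank1 row0 -> MISS (open row0); precharges=5
Acc 8: bank0 row0 -> HIT
Acc 9: bank1 row1 -> MISS (open row1); precharges=6
Acc 10: bank1 row4 -> MISS (open row4); precharges=7
Acc 11: bank0 row4 -> MISS (open row4); precharges=8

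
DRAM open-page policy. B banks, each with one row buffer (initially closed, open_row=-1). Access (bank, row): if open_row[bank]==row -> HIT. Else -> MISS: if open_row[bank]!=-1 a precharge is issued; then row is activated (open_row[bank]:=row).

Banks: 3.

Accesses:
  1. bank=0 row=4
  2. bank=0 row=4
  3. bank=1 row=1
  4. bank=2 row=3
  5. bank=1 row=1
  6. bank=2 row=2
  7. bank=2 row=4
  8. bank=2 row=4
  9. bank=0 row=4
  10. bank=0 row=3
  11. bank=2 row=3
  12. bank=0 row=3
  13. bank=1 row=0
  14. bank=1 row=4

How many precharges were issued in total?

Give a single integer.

Acc 1: bank0 row4 -> MISS (open row4); precharges=0
Acc 2: bank0 row4 -> HIT
Acc 3: bank1 row1 -> MISS (open row1); precharges=0
Acc 4: bank2 row3 -> MISS (open row3); precharges=0
Acc 5: bank1 row1 -> HIT
Acc 6: bank2 row2 -> MISS (open row2); precharges=1
Acc 7: bank2 row4 -> MISS (open row4); precharges=2
Acc 8: bank2 row4 -> HIT
Acc 9: bank0 row4 -> HIT
Acc 10: bank0 row3 -> MISS (open row3); precharges=3
Acc 11: bank2 row3 -> MISS (open row3); precharges=4
Acc 12: bank0 row3 -> HIT
Acc 13: bank1 row0 -> MISS (open row0); precharges=5
Acc 14: bank1 row4 -> MISS (open row4); precharges=6

Answer: 6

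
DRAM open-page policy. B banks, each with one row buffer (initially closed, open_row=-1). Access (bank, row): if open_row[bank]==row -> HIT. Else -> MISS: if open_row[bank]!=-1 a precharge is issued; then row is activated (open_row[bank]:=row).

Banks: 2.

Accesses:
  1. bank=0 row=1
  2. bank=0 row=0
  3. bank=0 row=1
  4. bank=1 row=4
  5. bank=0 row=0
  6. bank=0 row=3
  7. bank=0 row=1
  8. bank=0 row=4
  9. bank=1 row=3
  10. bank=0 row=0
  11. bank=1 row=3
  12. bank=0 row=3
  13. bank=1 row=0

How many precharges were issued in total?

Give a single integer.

Acc 1: bank0 row1 -> MISS (open row1); precharges=0
Acc 2: bank0 row0 -> MISS (open row0); precharges=1
Acc 3: bank0 row1 -> MISS (open row1); precharges=2
Acc 4: bank1 row4 -> MISS (open row4); precharges=2
Acc 5: bank0 row0 -> MISS (open row0); precharges=3
Acc 6: bank0 row3 -> MISS (open row3); precharges=4
Acc 7: bank0 row1 -> MISS (open row1); precharges=5
Acc 8: bank0 row4 -> MISS (open row4); precharges=6
Acc 9: bank1 row3 -> MISS (open row3); precharges=7
Acc 10: bank0 row0 -> MISS (open row0); precharges=8
Acc 11: bank1 row3 -> HIT
Acc 12: bank0 row3 -> MISS (open row3); precharges=9
Acc 13: bank1 row0 -> MISS (open row0); precharges=10

Answer: 10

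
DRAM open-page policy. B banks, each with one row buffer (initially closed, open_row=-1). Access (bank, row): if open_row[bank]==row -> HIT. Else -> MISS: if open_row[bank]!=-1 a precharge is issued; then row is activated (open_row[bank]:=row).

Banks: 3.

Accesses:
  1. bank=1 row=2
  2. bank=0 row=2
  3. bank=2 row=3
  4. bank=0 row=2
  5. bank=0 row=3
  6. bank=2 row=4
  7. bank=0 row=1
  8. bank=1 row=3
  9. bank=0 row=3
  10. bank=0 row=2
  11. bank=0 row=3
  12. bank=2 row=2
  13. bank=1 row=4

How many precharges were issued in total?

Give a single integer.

Acc 1: bank1 row2 -> MISS (open row2); precharges=0
Acc 2: bank0 row2 -> MISS (open row2); precharges=0
Acc 3: bank2 row3 -> MISS (open row3); precharges=0
Acc 4: bank0 row2 -> HIT
Acc 5: bank0 row3 -> MISS (open row3); precharges=1
Acc 6: bank2 row4 -> MISS (open row4); precharges=2
Acc 7: bank0 row1 -> MISS (open row1); precharges=3
Acc 8: bank1 row3 -> MISS (open row3); precharges=4
Acc 9: bank0 row3 -> MISS (open row3); precharges=5
Acc 10: bank0 row2 -> MISS (open row2); precharges=6
Acc 11: bank0 row3 -> MISS (open row3); precharges=7
Acc 12: bank2 row2 -> MISS (open row2); precharges=8
Acc 13: bank1 row4 -> MISS (open row4); precharges=9

Answer: 9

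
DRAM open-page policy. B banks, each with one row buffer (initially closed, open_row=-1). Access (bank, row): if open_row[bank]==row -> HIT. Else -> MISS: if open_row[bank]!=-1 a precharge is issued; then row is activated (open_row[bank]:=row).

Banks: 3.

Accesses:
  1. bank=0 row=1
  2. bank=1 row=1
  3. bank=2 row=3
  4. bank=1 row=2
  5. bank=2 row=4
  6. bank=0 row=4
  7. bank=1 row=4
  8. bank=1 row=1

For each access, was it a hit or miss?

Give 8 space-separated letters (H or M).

Answer: M M M M M M M M

Derivation:
Acc 1: bank0 row1 -> MISS (open row1); precharges=0
Acc 2: bank1 row1 -> MISS (open row1); precharges=0
Acc 3: bank2 row3 -> MISS (open row3); precharges=0
Acc 4: bank1 row2 -> MISS (open row2); precharges=1
Acc 5: bank2 row4 -> MISS (open row4); precharges=2
Acc 6: bank0 row4 -> MISS (open row4); precharges=3
Acc 7: bank1 row4 -> MISS (open row4); precharges=4
Acc 8: bank1 row1 -> MISS (open row1); precharges=5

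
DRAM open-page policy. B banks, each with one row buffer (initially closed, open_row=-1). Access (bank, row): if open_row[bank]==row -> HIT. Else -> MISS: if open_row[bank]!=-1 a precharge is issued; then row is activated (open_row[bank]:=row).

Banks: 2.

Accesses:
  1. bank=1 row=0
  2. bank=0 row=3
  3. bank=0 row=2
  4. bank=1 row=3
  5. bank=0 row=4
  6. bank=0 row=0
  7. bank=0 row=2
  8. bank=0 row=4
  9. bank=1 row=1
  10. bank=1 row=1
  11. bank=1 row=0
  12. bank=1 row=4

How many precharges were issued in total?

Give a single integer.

Acc 1: bank1 row0 -> MISS (open row0); precharges=0
Acc 2: bank0 row3 -> MISS (open row3); precharges=0
Acc 3: bank0 row2 -> MISS (open row2); precharges=1
Acc 4: bank1 row3 -> MISS (open row3); precharges=2
Acc 5: bank0 row4 -> MISS (open row4); precharges=3
Acc 6: bank0 row0 -> MISS (open row0); precharges=4
Acc 7: bank0 row2 -> MISS (open row2); precharges=5
Acc 8: bank0 row4 -> MISS (open row4); precharges=6
Acc 9: bank1 row1 -> MISS (open row1); precharges=7
Acc 10: bank1 row1 -> HIT
Acc 11: bank1 row0 -> MISS (open row0); precharges=8
Acc 12: bank1 row4 -> MISS (open row4); precharges=9

Answer: 9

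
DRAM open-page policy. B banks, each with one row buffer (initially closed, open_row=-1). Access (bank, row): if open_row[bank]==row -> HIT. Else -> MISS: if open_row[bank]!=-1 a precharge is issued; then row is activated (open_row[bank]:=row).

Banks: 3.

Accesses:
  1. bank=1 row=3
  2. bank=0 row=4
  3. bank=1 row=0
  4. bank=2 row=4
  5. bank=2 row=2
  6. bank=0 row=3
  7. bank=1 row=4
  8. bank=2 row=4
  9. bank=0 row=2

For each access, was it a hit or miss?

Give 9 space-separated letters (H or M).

Acc 1: bank1 row3 -> MISS (open row3); precharges=0
Acc 2: bank0 row4 -> MISS (open row4); precharges=0
Acc 3: bank1 row0 -> MISS (open row0); precharges=1
Acc 4: bank2 row4 -> MISS (open row4); precharges=1
Acc 5: bank2 row2 -> MISS (open row2); precharges=2
Acc 6: bank0 row3 -> MISS (open row3); precharges=3
Acc 7: bank1 row4 -> MISS (open row4); precharges=4
Acc 8: bank2 row4 -> MISS (open row4); precharges=5
Acc 9: bank0 row2 -> MISS (open row2); precharges=6

Answer: M M M M M M M M M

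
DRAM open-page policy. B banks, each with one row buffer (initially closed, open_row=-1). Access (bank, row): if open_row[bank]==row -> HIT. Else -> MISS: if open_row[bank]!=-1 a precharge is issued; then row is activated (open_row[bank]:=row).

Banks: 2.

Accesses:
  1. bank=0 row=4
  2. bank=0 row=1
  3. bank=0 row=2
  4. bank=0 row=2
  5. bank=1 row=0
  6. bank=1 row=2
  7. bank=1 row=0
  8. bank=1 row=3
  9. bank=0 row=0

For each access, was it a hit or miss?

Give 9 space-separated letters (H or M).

Acc 1: bank0 row4 -> MISS (open row4); precharges=0
Acc 2: bank0 row1 -> MISS (open row1); precharges=1
Acc 3: bank0 row2 -> MISS (open row2); precharges=2
Acc 4: bank0 row2 -> HIT
Acc 5: bank1 row0 -> MISS (open row0); precharges=2
Acc 6: bank1 row2 -> MISS (open row2); precharges=3
Acc 7: bank1 row0 -> MISS (open row0); precharges=4
Acc 8: bank1 row3 -> MISS (open row3); precharges=5
Acc 9: bank0 row0 -> MISS (open row0); precharges=6

Answer: M M M H M M M M M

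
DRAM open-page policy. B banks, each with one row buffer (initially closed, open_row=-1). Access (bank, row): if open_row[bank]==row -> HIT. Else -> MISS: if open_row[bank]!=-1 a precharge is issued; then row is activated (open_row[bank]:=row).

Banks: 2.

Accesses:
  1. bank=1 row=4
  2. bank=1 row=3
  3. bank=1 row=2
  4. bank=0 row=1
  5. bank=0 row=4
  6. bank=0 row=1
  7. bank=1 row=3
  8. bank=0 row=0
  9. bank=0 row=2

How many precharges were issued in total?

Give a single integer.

Answer: 7

Derivation:
Acc 1: bank1 row4 -> MISS (open row4); precharges=0
Acc 2: bank1 row3 -> MISS (open row3); precharges=1
Acc 3: bank1 row2 -> MISS (open row2); precharges=2
Acc 4: bank0 row1 -> MISS (open row1); precharges=2
Acc 5: bank0 row4 -> MISS (open row4); precharges=3
Acc 6: bank0 row1 -> MISS (open row1); precharges=4
Acc 7: bank1 row3 -> MISS (open row3); precharges=5
Acc 8: bank0 row0 -> MISS (open row0); precharges=6
Acc 9: bank0 row2 -> MISS (open row2); precharges=7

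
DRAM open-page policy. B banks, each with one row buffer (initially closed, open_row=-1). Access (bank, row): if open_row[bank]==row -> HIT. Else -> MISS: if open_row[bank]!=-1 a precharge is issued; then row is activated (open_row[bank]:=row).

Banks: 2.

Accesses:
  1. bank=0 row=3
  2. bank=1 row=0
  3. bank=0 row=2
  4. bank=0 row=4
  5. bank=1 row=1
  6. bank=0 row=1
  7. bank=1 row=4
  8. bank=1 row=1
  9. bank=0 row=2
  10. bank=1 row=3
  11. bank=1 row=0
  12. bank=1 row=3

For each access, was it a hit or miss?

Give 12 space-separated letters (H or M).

Acc 1: bank0 row3 -> MISS (open row3); precharges=0
Acc 2: bank1 row0 -> MISS (open row0); precharges=0
Acc 3: bank0 row2 -> MISS (open row2); precharges=1
Acc 4: bank0 row4 -> MISS (open row4); precharges=2
Acc 5: bank1 row1 -> MISS (open row1); precharges=3
Acc 6: bank0 row1 -> MISS (open row1); precharges=4
Acc 7: bank1 row4 -> MISS (open row4); precharges=5
Acc 8: bank1 row1 -> MISS (open row1); precharges=6
Acc 9: bank0 row2 -> MISS (open row2); precharges=7
Acc 10: bank1 row3 -> MISS (open row3); precharges=8
Acc 11: bank1 row0 -> MISS (open row0); precharges=9
Acc 12: bank1 row3 -> MISS (open row3); precharges=10

Answer: M M M M M M M M M M M M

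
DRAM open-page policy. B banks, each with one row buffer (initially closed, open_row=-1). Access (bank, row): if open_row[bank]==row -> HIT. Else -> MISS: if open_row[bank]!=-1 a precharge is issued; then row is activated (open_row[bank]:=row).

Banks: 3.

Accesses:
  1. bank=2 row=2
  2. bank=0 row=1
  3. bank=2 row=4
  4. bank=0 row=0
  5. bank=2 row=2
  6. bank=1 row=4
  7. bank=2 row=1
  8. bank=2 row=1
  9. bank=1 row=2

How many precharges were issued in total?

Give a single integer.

Acc 1: bank2 row2 -> MISS (open row2); precharges=0
Acc 2: bank0 row1 -> MISS (open row1); precharges=0
Acc 3: bank2 row4 -> MISS (open row4); precharges=1
Acc 4: bank0 row0 -> MISS (open row0); precharges=2
Acc 5: bank2 row2 -> MISS (open row2); precharges=3
Acc 6: bank1 row4 -> MISS (open row4); precharges=3
Acc 7: bank2 row1 -> MISS (open row1); precharges=4
Acc 8: bank2 row1 -> HIT
Acc 9: bank1 row2 -> MISS (open row2); precharges=5

Answer: 5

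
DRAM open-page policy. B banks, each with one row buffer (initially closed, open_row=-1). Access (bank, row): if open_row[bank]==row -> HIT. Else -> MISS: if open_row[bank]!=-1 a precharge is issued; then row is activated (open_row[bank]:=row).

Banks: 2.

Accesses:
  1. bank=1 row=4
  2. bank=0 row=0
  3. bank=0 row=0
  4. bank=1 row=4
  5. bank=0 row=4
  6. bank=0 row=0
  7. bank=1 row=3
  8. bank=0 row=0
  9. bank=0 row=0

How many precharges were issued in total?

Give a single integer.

Answer: 3

Derivation:
Acc 1: bank1 row4 -> MISS (open row4); precharges=0
Acc 2: bank0 row0 -> MISS (open row0); precharges=0
Acc 3: bank0 row0 -> HIT
Acc 4: bank1 row4 -> HIT
Acc 5: bank0 row4 -> MISS (open row4); precharges=1
Acc 6: bank0 row0 -> MISS (open row0); precharges=2
Acc 7: bank1 row3 -> MISS (open row3); precharges=3
Acc 8: bank0 row0 -> HIT
Acc 9: bank0 row0 -> HIT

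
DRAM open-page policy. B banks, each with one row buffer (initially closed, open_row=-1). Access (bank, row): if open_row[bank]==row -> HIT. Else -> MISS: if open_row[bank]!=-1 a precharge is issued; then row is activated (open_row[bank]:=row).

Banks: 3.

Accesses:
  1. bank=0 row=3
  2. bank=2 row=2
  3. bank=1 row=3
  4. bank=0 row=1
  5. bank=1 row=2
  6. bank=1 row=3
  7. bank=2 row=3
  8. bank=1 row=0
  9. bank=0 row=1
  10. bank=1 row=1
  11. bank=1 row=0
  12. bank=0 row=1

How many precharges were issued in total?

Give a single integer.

Answer: 7

Derivation:
Acc 1: bank0 row3 -> MISS (open row3); precharges=0
Acc 2: bank2 row2 -> MISS (open row2); precharges=0
Acc 3: bank1 row3 -> MISS (open row3); precharges=0
Acc 4: bank0 row1 -> MISS (open row1); precharges=1
Acc 5: bank1 row2 -> MISS (open row2); precharges=2
Acc 6: bank1 row3 -> MISS (open row3); precharges=3
Acc 7: bank2 row3 -> MISS (open row3); precharges=4
Acc 8: bank1 row0 -> MISS (open row0); precharges=5
Acc 9: bank0 row1 -> HIT
Acc 10: bank1 row1 -> MISS (open row1); precharges=6
Acc 11: bank1 row0 -> MISS (open row0); precharges=7
Acc 12: bank0 row1 -> HIT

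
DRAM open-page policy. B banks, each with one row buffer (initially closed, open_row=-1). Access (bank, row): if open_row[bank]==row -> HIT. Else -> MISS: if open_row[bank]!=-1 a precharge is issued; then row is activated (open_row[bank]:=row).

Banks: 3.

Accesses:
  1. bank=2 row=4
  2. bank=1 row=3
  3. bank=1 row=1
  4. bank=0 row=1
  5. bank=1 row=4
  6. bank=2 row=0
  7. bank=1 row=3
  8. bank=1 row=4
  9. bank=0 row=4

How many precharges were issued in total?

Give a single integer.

Acc 1: bank2 row4 -> MISS (open row4); precharges=0
Acc 2: bank1 row3 -> MISS (open row3); precharges=0
Acc 3: bank1 row1 -> MISS (open row1); precharges=1
Acc 4: bank0 row1 -> MISS (open row1); precharges=1
Acc 5: bank1 row4 -> MISS (open row4); precharges=2
Acc 6: bank2 row0 -> MISS (open row0); precharges=3
Acc 7: bank1 row3 -> MISS (open row3); precharges=4
Acc 8: bank1 row4 -> MISS (open row4); precharges=5
Acc 9: bank0 row4 -> MISS (open row4); precharges=6

Answer: 6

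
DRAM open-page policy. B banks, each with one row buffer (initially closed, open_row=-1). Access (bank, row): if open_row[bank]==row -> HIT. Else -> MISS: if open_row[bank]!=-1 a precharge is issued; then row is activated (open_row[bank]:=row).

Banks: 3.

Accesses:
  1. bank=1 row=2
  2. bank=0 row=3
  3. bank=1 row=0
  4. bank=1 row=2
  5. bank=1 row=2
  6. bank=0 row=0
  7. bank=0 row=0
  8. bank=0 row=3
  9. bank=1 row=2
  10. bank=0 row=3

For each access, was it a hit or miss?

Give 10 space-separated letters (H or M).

Answer: M M M M H M H M H H

Derivation:
Acc 1: bank1 row2 -> MISS (open row2); precharges=0
Acc 2: bank0 row3 -> MISS (open row3); precharges=0
Acc 3: bank1 row0 -> MISS (open row0); precharges=1
Acc 4: bank1 row2 -> MISS (open row2); precharges=2
Acc 5: bank1 row2 -> HIT
Acc 6: bank0 row0 -> MISS (open row0); precharges=3
Acc 7: bank0 row0 -> HIT
Acc 8: bank0 row3 -> MISS (open row3); precharges=4
Acc 9: bank1 row2 -> HIT
Acc 10: bank0 row3 -> HIT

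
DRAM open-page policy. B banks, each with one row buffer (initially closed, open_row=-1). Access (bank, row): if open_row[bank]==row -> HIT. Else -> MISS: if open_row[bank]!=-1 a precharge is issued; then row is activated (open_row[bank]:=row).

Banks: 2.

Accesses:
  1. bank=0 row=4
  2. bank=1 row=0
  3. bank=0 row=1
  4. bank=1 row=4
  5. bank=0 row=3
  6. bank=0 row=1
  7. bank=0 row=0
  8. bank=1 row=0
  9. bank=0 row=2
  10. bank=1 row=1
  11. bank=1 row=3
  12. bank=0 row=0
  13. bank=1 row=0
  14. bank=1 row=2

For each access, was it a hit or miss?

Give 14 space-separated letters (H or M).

Acc 1: bank0 row4 -> MISS (open row4); precharges=0
Acc 2: bank1 row0 -> MISS (open row0); precharges=0
Acc 3: bank0 row1 -> MISS (open row1); precharges=1
Acc 4: bank1 row4 -> MISS (open row4); precharges=2
Acc 5: bank0 row3 -> MISS (open row3); precharges=3
Acc 6: bank0 row1 -> MISS (open row1); precharges=4
Acc 7: bank0 row0 -> MISS (open row0); precharges=5
Acc 8: bank1 row0 -> MISS (open row0); precharges=6
Acc 9: bank0 row2 -> MISS (open row2); precharges=7
Acc 10: bank1 row1 -> MISS (open row1); precharges=8
Acc 11: bank1 row3 -> MISS (open row3); precharges=9
Acc 12: bank0 row0 -> MISS (open row0); precharges=10
Acc 13: bank1 row0 -> MISS (open row0); precharges=11
Acc 14: bank1 row2 -> MISS (open row2); precharges=12

Answer: M M M M M M M M M M M M M M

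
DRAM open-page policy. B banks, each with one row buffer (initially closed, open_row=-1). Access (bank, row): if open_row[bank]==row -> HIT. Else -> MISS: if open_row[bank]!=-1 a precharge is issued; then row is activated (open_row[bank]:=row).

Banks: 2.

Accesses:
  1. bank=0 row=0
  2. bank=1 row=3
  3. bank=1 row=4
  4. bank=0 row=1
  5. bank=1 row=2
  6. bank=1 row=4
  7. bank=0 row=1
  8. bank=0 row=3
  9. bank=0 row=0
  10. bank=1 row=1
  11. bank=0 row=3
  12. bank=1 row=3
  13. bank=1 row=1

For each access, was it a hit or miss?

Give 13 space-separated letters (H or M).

Answer: M M M M M M H M M M M M M

Derivation:
Acc 1: bank0 row0 -> MISS (open row0); precharges=0
Acc 2: bank1 row3 -> MISS (open row3); precharges=0
Acc 3: bank1 row4 -> MISS (open row4); precharges=1
Acc 4: bank0 row1 -> MISS (open row1); precharges=2
Acc 5: bank1 row2 -> MISS (open row2); precharges=3
Acc 6: bank1 row4 -> MISS (open row4); precharges=4
Acc 7: bank0 row1 -> HIT
Acc 8: bank0 row3 -> MISS (open row3); precharges=5
Acc 9: bank0 row0 -> MISS (open row0); precharges=6
Acc 10: bank1 row1 -> MISS (open row1); precharges=7
Acc 11: bank0 row3 -> MISS (open row3); precharges=8
Acc 12: bank1 row3 -> MISS (open row3); precharges=9
Acc 13: bank1 row1 -> MISS (open row1); precharges=10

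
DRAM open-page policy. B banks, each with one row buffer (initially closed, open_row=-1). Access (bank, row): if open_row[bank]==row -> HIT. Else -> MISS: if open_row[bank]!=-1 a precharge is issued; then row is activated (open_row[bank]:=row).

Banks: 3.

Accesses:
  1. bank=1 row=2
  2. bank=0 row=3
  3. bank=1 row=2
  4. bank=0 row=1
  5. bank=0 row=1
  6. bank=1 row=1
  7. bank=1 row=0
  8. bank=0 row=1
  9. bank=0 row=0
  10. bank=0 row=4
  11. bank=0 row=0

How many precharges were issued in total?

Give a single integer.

Answer: 6

Derivation:
Acc 1: bank1 row2 -> MISS (open row2); precharges=0
Acc 2: bank0 row3 -> MISS (open row3); precharges=0
Acc 3: bank1 row2 -> HIT
Acc 4: bank0 row1 -> MISS (open row1); precharges=1
Acc 5: bank0 row1 -> HIT
Acc 6: bank1 row1 -> MISS (open row1); precharges=2
Acc 7: bank1 row0 -> MISS (open row0); precharges=3
Acc 8: bank0 row1 -> HIT
Acc 9: bank0 row0 -> MISS (open row0); precharges=4
Acc 10: bank0 row4 -> MISS (open row4); precharges=5
Acc 11: bank0 row0 -> MISS (open row0); precharges=6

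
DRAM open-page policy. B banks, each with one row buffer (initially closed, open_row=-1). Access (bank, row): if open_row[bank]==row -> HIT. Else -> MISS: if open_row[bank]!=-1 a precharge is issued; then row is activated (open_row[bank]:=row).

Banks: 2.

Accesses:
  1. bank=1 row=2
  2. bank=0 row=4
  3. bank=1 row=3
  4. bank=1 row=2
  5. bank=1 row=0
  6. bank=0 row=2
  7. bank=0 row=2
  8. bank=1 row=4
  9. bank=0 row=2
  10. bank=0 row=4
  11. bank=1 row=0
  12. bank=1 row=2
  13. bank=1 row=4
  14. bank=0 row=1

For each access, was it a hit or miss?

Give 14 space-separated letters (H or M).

Answer: M M M M M M H M H M M M M M

Derivation:
Acc 1: bank1 row2 -> MISS (open row2); precharges=0
Acc 2: bank0 row4 -> MISS (open row4); precharges=0
Acc 3: bank1 row3 -> MISS (open row3); precharges=1
Acc 4: bank1 row2 -> MISS (open row2); precharges=2
Acc 5: bank1 row0 -> MISS (open row0); precharges=3
Acc 6: bank0 row2 -> MISS (open row2); precharges=4
Acc 7: bank0 row2 -> HIT
Acc 8: bank1 row4 -> MISS (open row4); precharges=5
Acc 9: bank0 row2 -> HIT
Acc 10: bank0 row4 -> MISS (open row4); precharges=6
Acc 11: bank1 row0 -> MISS (open row0); precharges=7
Acc 12: bank1 row2 -> MISS (open row2); precharges=8
Acc 13: bank1 row4 -> MISS (open row4); precharges=9
Acc 14: bank0 row1 -> MISS (open row1); precharges=10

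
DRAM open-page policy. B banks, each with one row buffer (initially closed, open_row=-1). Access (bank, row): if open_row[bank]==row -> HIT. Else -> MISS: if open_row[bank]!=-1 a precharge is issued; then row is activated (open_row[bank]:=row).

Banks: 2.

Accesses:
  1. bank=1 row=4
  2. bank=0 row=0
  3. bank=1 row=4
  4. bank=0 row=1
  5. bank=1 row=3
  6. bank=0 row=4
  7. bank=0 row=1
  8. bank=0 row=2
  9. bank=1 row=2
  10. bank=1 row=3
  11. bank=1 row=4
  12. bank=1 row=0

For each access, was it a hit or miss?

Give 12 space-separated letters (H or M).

Answer: M M H M M M M M M M M M

Derivation:
Acc 1: bank1 row4 -> MISS (open row4); precharges=0
Acc 2: bank0 row0 -> MISS (open row0); precharges=0
Acc 3: bank1 row4 -> HIT
Acc 4: bank0 row1 -> MISS (open row1); precharges=1
Acc 5: bank1 row3 -> MISS (open row3); precharges=2
Acc 6: bank0 row4 -> MISS (open row4); precharges=3
Acc 7: bank0 row1 -> MISS (open row1); precharges=4
Acc 8: bank0 row2 -> MISS (open row2); precharges=5
Acc 9: bank1 row2 -> MISS (open row2); precharges=6
Acc 10: bank1 row3 -> MISS (open row3); precharges=7
Acc 11: bank1 row4 -> MISS (open row4); precharges=8
Acc 12: bank1 row0 -> MISS (open row0); precharges=9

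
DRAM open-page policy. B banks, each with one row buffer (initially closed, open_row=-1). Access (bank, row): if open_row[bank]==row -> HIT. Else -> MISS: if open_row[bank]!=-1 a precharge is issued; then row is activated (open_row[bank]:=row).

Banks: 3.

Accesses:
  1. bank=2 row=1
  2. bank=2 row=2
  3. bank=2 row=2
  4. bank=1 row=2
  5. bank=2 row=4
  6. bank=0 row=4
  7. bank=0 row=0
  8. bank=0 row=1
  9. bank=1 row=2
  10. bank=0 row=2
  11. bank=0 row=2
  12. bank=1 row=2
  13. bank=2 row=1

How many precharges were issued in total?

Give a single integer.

Acc 1: bank2 row1 -> MISS (open row1); precharges=0
Acc 2: bank2 row2 -> MISS (open row2); precharges=1
Acc 3: bank2 row2 -> HIT
Acc 4: bank1 row2 -> MISS (open row2); precharges=1
Acc 5: bank2 row4 -> MISS (open row4); precharges=2
Acc 6: bank0 row4 -> MISS (open row4); precharges=2
Acc 7: bank0 row0 -> MISS (open row0); precharges=3
Acc 8: bank0 row1 -> MISS (open row1); precharges=4
Acc 9: bank1 row2 -> HIT
Acc 10: bank0 row2 -> MISS (open row2); precharges=5
Acc 11: bank0 row2 -> HIT
Acc 12: bank1 row2 -> HIT
Acc 13: bank2 row1 -> MISS (open row1); precharges=6

Answer: 6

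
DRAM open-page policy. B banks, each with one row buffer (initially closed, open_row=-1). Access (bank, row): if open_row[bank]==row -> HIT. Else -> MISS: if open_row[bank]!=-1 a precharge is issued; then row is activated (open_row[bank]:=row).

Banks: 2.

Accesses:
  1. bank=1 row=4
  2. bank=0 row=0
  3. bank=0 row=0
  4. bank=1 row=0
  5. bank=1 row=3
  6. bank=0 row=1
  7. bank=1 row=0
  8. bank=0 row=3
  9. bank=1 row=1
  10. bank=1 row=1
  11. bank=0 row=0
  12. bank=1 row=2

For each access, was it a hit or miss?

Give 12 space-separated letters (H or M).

Answer: M M H M M M M M M H M M

Derivation:
Acc 1: bank1 row4 -> MISS (open row4); precharges=0
Acc 2: bank0 row0 -> MISS (open row0); precharges=0
Acc 3: bank0 row0 -> HIT
Acc 4: bank1 row0 -> MISS (open row0); precharges=1
Acc 5: bank1 row3 -> MISS (open row3); precharges=2
Acc 6: bank0 row1 -> MISS (open row1); precharges=3
Acc 7: bank1 row0 -> MISS (open row0); precharges=4
Acc 8: bank0 row3 -> MISS (open row3); precharges=5
Acc 9: bank1 row1 -> MISS (open row1); precharges=6
Acc 10: bank1 row1 -> HIT
Acc 11: bank0 row0 -> MISS (open row0); precharges=7
Acc 12: bank1 row2 -> MISS (open row2); precharges=8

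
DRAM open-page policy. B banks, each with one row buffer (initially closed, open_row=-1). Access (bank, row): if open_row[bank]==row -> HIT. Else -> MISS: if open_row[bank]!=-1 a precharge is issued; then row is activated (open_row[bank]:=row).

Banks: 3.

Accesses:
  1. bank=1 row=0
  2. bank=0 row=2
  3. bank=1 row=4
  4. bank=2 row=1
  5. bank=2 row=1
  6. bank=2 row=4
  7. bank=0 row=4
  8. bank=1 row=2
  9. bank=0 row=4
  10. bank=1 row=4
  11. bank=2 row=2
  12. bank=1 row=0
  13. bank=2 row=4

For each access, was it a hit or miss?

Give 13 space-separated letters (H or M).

Answer: M M M M H M M M H M M M M

Derivation:
Acc 1: bank1 row0 -> MISS (open row0); precharges=0
Acc 2: bank0 row2 -> MISS (open row2); precharges=0
Acc 3: bank1 row4 -> MISS (open row4); precharges=1
Acc 4: bank2 row1 -> MISS (open row1); precharges=1
Acc 5: bank2 row1 -> HIT
Acc 6: bank2 row4 -> MISS (open row4); precharges=2
Acc 7: bank0 row4 -> MISS (open row4); precharges=3
Acc 8: bank1 row2 -> MISS (open row2); precharges=4
Acc 9: bank0 row4 -> HIT
Acc 10: bank1 row4 -> MISS (open row4); precharges=5
Acc 11: bank2 row2 -> MISS (open row2); precharges=6
Acc 12: bank1 row0 -> MISS (open row0); precharges=7
Acc 13: bank2 row4 -> MISS (open row4); precharges=8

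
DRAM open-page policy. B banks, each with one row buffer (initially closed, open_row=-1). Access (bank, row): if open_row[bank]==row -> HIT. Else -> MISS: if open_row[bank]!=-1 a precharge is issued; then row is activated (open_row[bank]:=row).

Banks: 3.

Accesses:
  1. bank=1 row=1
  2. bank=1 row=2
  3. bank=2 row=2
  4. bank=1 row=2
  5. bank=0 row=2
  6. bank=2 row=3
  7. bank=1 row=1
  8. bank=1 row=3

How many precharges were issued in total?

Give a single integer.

Answer: 4

Derivation:
Acc 1: bank1 row1 -> MISS (open row1); precharges=0
Acc 2: bank1 row2 -> MISS (open row2); precharges=1
Acc 3: bank2 row2 -> MISS (open row2); precharges=1
Acc 4: bank1 row2 -> HIT
Acc 5: bank0 row2 -> MISS (open row2); precharges=1
Acc 6: bank2 row3 -> MISS (open row3); precharges=2
Acc 7: bank1 row1 -> MISS (open row1); precharges=3
Acc 8: bank1 row3 -> MISS (open row3); precharges=4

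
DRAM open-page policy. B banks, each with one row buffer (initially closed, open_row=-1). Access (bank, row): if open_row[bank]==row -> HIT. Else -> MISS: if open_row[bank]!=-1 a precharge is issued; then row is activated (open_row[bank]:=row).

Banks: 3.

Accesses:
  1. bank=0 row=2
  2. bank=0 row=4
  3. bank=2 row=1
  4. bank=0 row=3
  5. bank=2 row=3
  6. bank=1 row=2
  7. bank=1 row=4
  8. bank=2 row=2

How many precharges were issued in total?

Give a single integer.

Answer: 5

Derivation:
Acc 1: bank0 row2 -> MISS (open row2); precharges=0
Acc 2: bank0 row4 -> MISS (open row4); precharges=1
Acc 3: bank2 row1 -> MISS (open row1); precharges=1
Acc 4: bank0 row3 -> MISS (open row3); precharges=2
Acc 5: bank2 row3 -> MISS (open row3); precharges=3
Acc 6: bank1 row2 -> MISS (open row2); precharges=3
Acc 7: bank1 row4 -> MISS (open row4); precharges=4
Acc 8: bank2 row2 -> MISS (open row2); precharges=5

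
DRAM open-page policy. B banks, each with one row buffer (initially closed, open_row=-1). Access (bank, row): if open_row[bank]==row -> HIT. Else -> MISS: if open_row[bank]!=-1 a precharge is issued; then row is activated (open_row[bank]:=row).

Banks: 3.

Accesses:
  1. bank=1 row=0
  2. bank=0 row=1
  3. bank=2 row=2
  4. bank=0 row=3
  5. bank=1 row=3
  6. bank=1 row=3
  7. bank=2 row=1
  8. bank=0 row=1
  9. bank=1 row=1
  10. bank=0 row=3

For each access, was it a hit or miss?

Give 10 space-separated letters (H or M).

Answer: M M M M M H M M M M

Derivation:
Acc 1: bank1 row0 -> MISS (open row0); precharges=0
Acc 2: bank0 row1 -> MISS (open row1); precharges=0
Acc 3: bank2 row2 -> MISS (open row2); precharges=0
Acc 4: bank0 row3 -> MISS (open row3); precharges=1
Acc 5: bank1 row3 -> MISS (open row3); precharges=2
Acc 6: bank1 row3 -> HIT
Acc 7: bank2 row1 -> MISS (open row1); precharges=3
Acc 8: bank0 row1 -> MISS (open row1); precharges=4
Acc 9: bank1 row1 -> MISS (open row1); precharges=5
Acc 10: bank0 row3 -> MISS (open row3); precharges=6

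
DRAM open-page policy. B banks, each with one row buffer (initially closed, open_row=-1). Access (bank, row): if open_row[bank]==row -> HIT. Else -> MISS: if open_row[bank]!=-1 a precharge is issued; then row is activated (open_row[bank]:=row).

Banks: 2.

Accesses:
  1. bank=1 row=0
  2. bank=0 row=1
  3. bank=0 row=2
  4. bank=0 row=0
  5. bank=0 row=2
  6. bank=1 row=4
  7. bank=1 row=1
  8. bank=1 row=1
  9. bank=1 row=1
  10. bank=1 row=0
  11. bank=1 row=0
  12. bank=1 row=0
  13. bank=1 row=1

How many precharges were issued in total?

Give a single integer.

Acc 1: bank1 row0 -> MISS (open row0); precharges=0
Acc 2: bank0 row1 -> MISS (open row1); precharges=0
Acc 3: bank0 row2 -> MISS (open row2); precharges=1
Acc 4: bank0 row0 -> MISS (open row0); precharges=2
Acc 5: bank0 row2 -> MISS (open row2); precharges=3
Acc 6: bank1 row4 -> MISS (open row4); precharges=4
Acc 7: bank1 row1 -> MISS (open row1); precharges=5
Acc 8: bank1 row1 -> HIT
Acc 9: bank1 row1 -> HIT
Acc 10: bank1 row0 -> MISS (open row0); precharges=6
Acc 11: bank1 row0 -> HIT
Acc 12: bank1 row0 -> HIT
Acc 13: bank1 row1 -> MISS (open row1); precharges=7

Answer: 7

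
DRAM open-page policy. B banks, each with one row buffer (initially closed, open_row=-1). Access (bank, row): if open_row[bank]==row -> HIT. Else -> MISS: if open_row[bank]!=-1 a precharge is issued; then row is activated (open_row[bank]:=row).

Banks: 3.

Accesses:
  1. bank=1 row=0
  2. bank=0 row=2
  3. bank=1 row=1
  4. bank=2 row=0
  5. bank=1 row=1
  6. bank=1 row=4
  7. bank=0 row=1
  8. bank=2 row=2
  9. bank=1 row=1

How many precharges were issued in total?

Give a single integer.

Acc 1: bank1 row0 -> MISS (open row0); precharges=0
Acc 2: bank0 row2 -> MISS (open row2); precharges=0
Acc 3: bank1 row1 -> MISS (open row1); precharges=1
Acc 4: bank2 row0 -> MISS (open row0); precharges=1
Acc 5: bank1 row1 -> HIT
Acc 6: bank1 row4 -> MISS (open row4); precharges=2
Acc 7: bank0 row1 -> MISS (open row1); precharges=3
Acc 8: bank2 row2 -> MISS (open row2); precharges=4
Acc 9: bank1 row1 -> MISS (open row1); precharges=5

Answer: 5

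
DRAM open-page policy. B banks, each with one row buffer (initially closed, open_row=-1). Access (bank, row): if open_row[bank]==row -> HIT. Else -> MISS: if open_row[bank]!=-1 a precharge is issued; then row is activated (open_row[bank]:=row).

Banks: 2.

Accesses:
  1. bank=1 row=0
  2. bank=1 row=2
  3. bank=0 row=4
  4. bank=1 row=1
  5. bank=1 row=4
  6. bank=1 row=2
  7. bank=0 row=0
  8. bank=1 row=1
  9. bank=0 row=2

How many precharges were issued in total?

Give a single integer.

Answer: 7

Derivation:
Acc 1: bank1 row0 -> MISS (open row0); precharges=0
Acc 2: bank1 row2 -> MISS (open row2); precharges=1
Acc 3: bank0 row4 -> MISS (open row4); precharges=1
Acc 4: bank1 row1 -> MISS (open row1); precharges=2
Acc 5: bank1 row4 -> MISS (open row4); precharges=3
Acc 6: bank1 row2 -> MISS (open row2); precharges=4
Acc 7: bank0 row0 -> MISS (open row0); precharges=5
Acc 8: bank1 row1 -> MISS (open row1); precharges=6
Acc 9: bank0 row2 -> MISS (open row2); precharges=7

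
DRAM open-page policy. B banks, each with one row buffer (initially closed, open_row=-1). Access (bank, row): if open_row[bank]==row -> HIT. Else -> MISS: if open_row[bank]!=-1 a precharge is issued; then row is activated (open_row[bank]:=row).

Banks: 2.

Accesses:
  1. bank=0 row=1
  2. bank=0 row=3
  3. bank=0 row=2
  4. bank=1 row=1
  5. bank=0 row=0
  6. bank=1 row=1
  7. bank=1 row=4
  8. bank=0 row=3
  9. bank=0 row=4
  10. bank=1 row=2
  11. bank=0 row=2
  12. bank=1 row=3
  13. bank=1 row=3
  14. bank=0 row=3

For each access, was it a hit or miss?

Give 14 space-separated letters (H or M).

Acc 1: bank0 row1 -> MISS (open row1); precharges=0
Acc 2: bank0 row3 -> MISS (open row3); precharges=1
Acc 3: bank0 row2 -> MISS (open row2); precharges=2
Acc 4: bank1 row1 -> MISS (open row1); precharges=2
Acc 5: bank0 row0 -> MISS (open row0); precharges=3
Acc 6: bank1 row1 -> HIT
Acc 7: bank1 row4 -> MISS (open row4); precharges=4
Acc 8: bank0 row3 -> MISS (open row3); precharges=5
Acc 9: bank0 row4 -> MISS (open row4); precharges=6
Acc 10: bank1 row2 -> MISS (open row2); precharges=7
Acc 11: bank0 row2 -> MISS (open row2); precharges=8
Acc 12: bank1 row3 -> MISS (open row3); precharges=9
Acc 13: bank1 row3 -> HIT
Acc 14: bank0 row3 -> MISS (open row3); precharges=10

Answer: M M M M M H M M M M M M H M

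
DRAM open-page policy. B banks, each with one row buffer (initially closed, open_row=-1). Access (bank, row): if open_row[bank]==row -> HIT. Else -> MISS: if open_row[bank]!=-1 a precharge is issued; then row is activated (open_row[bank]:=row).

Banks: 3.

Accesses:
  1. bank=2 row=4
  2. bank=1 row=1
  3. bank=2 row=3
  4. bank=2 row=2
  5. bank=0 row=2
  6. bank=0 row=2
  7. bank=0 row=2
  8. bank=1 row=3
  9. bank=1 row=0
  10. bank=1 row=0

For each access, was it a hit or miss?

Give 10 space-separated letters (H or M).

Answer: M M M M M H H M M H

Derivation:
Acc 1: bank2 row4 -> MISS (open row4); precharges=0
Acc 2: bank1 row1 -> MISS (open row1); precharges=0
Acc 3: bank2 row3 -> MISS (open row3); precharges=1
Acc 4: bank2 row2 -> MISS (open row2); precharges=2
Acc 5: bank0 row2 -> MISS (open row2); precharges=2
Acc 6: bank0 row2 -> HIT
Acc 7: bank0 row2 -> HIT
Acc 8: bank1 row3 -> MISS (open row3); precharges=3
Acc 9: bank1 row0 -> MISS (open row0); precharges=4
Acc 10: bank1 row0 -> HIT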